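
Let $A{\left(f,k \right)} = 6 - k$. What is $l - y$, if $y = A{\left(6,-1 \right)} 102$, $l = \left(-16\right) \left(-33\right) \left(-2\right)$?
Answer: $-1770$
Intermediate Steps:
$l = -1056$ ($l = 528 \left(-2\right) = -1056$)
$y = 714$ ($y = \left(6 - -1\right) 102 = \left(6 + 1\right) 102 = 7 \cdot 102 = 714$)
$l - y = -1056 - 714 = -1770$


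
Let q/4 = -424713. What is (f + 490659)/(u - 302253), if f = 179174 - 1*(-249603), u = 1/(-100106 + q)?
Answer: -1654026747688/543740452375 ≈ -3.0419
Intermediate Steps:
q = -1698852 (q = 4*(-424713) = -1698852)
u = -1/1798958 (u = 1/(-100106 - 1698852) = 1/(-1798958) = -1/1798958 ≈ -5.5588e-7)
f = 428777 (f = 179174 + 249603 = 428777)
(f + 490659)/(u - 302253) = (428777 + 490659)/(-1/1798958 - 302253) = 919436/(-543740452375/1798958) = 919436*(-1798958/543740452375) = -1654026747688/543740452375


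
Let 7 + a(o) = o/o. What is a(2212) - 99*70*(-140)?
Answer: 970194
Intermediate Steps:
a(o) = -6 (a(o) = -7 + o/o = -7 + 1 = -6)
a(2212) - 99*70*(-140) = -6 - 99*70*(-140) = -6 - 6930*(-140) = -6 + 970200 = 970194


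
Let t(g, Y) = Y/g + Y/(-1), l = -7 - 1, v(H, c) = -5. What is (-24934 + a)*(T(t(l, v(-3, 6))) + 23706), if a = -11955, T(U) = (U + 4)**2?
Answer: -56186115457/64 ≈ -8.7791e+8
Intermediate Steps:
l = -8
t(g, Y) = -Y + Y/g (t(g, Y) = Y/g + Y*(-1) = Y/g - Y = -Y + Y/g)
T(U) = (4 + U)**2
(-24934 + a)*(T(t(l, v(-3, 6))) + 23706) = (-24934 - 11955)*((4 + (-1*(-5) - 5/(-8)))**2 + 23706) = -36889*((4 + (5 - 5*(-1/8)))**2 + 23706) = -36889*((4 + (5 + 5/8))**2 + 23706) = -36889*((4 + 45/8)**2 + 23706) = -36889*((77/8)**2 + 23706) = -36889*(5929/64 + 23706) = -36889*1523113/64 = -56186115457/64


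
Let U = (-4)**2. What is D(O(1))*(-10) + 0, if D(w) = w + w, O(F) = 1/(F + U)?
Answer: -20/17 ≈ -1.1765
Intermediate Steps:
U = 16
O(F) = 1/(16 + F) (O(F) = 1/(F + 16) = 1/(16 + F))
D(w) = 2*w
D(O(1))*(-10) + 0 = (2/(16 + 1))*(-10) + 0 = (2/17)*(-10) + 0 = -20/17 + 0 = -20/17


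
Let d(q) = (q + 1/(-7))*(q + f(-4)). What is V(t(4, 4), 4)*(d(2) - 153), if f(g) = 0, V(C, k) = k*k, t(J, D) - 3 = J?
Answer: -16720/7 ≈ -2388.6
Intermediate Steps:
t(J, D) = 3 + J
V(C, k) = k**2
d(q) = q*(-1/7 + q) (d(q) = (q + 1/(-7))*(q + 0) = (q - 1/7)*q = (-1/7 + q)*q = q*(-1/7 + q))
V(t(4, 4), 4)*(d(2) - 153) = 4**2*(2*(-1/7 + 2) - 153) = 16*(2*(13/7) - 153) = 16*(26/7 - 153) = 16*(-1045/7) = -16720/7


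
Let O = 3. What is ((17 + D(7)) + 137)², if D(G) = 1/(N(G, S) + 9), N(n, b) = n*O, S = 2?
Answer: 21353641/900 ≈ 23726.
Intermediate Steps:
N(n, b) = 3*n (N(n, b) = n*3 = 3*n)
D(G) = 1/(9 + 3*G) (D(G) = 1/(3*G + 9) = 1/(9 + 3*G))
((17 + D(7)) + 137)² = ((17 + 1/(3*(3 + 7))) + 137)² = ((17 + (⅓)/10) + 137)² = ((17 + (⅓)*(⅒)) + 137)² = ((17 + 1/30) + 137)² = (511/30 + 137)² = (4621/30)² = 21353641/900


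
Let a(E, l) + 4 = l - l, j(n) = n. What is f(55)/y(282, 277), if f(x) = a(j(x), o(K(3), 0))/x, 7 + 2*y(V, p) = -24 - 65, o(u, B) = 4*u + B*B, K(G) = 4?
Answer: 1/660 ≈ 0.0015152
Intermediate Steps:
o(u, B) = B**2 + 4*u (o(u, B) = 4*u + B**2 = B**2 + 4*u)
a(E, l) = -4 (a(E, l) = -4 + (l - l) = -4 + 0 = -4)
y(V, p) = -48 (y(V, p) = -7/2 + (-24 - 65)/2 = -7/2 + (1/2)*(-89) = -7/2 - 89/2 = -48)
f(x) = -4/x
f(55)/y(282, 277) = -4/55/(-48) = -4*1/55*(-1/48) = -4/55*(-1/48) = 1/660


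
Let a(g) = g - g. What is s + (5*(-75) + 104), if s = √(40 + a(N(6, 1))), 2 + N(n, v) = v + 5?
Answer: -271 + 2*√10 ≈ -264.68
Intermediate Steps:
N(n, v) = 3 + v (N(n, v) = -2 + (v + 5) = -2 + (5 + v) = 3 + v)
a(g) = 0
s = 2*√10 (s = √(40 + 0) = √40 = 2*√10 ≈ 6.3246)
s + (5*(-75) + 104) = 2*√10 + (5*(-75) + 104) = 2*√10 + (-375 + 104) = 2*√10 - 271 = -271 + 2*√10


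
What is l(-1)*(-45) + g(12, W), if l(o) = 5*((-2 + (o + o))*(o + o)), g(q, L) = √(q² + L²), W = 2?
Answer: -1800 + 2*√37 ≈ -1787.8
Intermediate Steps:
g(q, L) = √(L² + q²)
l(o) = 10*o*(-2 + 2*o) (l(o) = 5*((-2 + 2*o)*(2*o)) = 5*(2*o*(-2 + 2*o)) = 10*o*(-2 + 2*o))
l(-1)*(-45) + g(12, W) = (20*(-1)*(-1 - 1))*(-45) + √(2² + 12²) = (20*(-1)*(-2))*(-45) + √(4 + 144) = 40*(-45) + √148 = -1800 + 2*√37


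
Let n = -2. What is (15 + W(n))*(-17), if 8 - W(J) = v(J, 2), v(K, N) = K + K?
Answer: -459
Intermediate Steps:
v(K, N) = 2*K
W(J) = 8 - 2*J
(15 + W(n))*(-17) = (15 + (8 - 2*(-2)))*(-17) = (15 + (8 + 4))*(-17) = (15 + 12)*(-17) = 27*(-17) = -459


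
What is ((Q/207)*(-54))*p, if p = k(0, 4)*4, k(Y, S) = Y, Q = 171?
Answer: 0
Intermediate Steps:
p = 0 (p = 0*4 = 0)
((Q/207)*(-54))*p = ((171/207)*(-54))*0 = ((171*(1/207))*(-54))*0 = ((19/23)*(-54))*0 = -1026/23*0 = 0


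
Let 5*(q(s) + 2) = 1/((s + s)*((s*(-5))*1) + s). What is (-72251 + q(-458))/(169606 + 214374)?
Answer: -757969373971/4028138350200 ≈ -0.18817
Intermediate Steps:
q(s) = -2 + 1/(5*(s - 10*s**2)) (q(s) = -2 + 1/(5*((s + s)*((s*(-5))*1) + s)) = -2 + 1/(5*((2*s)*(-5*s*1) + s)) = -2 + 1/(5*((2*s)*(-5*s) + s)) = -2 + 1/(5*(-10*s**2 + s)) = -2 + 1/(5*(s - 10*s**2)))
(-72251 + q(-458))/(169606 + 214374) = (-72251 + (1/5)*(-1 - 100*(-458)**2 + 10*(-458))/(-458*(-1 + 10*(-458))))/(169606 + 214374) = (-72251 + (1/5)*(-1/458)*(-1 - 100*209764 - 4580)/(-1 - 4580))/383980 = (-72251 + (1/5)*(-1/458)*(-1 - 20976400 - 4580)/(-4581))*(1/383980) = (-72251 + (1/5)*(-1/458)*(-1/4581)*(-20980981))*(1/383980) = (-72251 - 20980981/10490490)*(1/383980) = -757969373971/10490490*1/383980 = -757969373971/4028138350200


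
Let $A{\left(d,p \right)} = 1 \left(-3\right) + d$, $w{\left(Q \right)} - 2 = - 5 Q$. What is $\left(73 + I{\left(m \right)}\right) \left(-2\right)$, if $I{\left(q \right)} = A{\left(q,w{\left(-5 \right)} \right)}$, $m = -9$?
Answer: $-122$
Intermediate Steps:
$w{\left(Q \right)} = 2 - 5 Q$
$A{\left(d,p \right)} = -3 + d$
$I{\left(q \right)} = -3 + q$
$\left(73 + I{\left(m \right)}\right) \left(-2\right) = \left(73 - 12\right) \left(-2\right) = 61 \left(-2\right) = -122$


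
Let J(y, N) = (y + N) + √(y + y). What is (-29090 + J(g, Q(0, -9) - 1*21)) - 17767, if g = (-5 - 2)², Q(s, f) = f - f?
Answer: -46829 + 7*√2 ≈ -46819.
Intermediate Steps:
Q(s, f) = 0
g = 49 (g = (-7)² = 49)
J(y, N) = N + y + √2*√y (J(y, N) = (N + y) + √(2*y) = (N + y) + √2*√y = N + y + √2*√y)
(-29090 + J(g, Q(0, -9) - 1*21)) - 17767 = (-29090 + ((0 - 1*21) + 49 + √2*√49)) - 17767 = (-29090 + ((0 - 21) + 49 + √2*7)) - 17767 = (-29090 + (-21 + 49 + 7*√2)) - 17767 = (-29090 + (28 + 7*√2)) - 17767 = (-29062 + 7*√2) - 17767 = -46829 + 7*√2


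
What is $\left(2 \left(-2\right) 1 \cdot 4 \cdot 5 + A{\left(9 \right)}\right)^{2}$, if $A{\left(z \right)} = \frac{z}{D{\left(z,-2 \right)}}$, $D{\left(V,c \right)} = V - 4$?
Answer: $\frac{152881}{25} \approx 6115.2$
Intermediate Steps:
$D{\left(V,c \right)} = -4 + V$
$A{\left(z \right)} = \frac{z}{-4 + z}$
$\left(2 \left(-2\right) 1 \cdot 4 \cdot 5 + A{\left(9 \right)}\right)^{2} = \left(2 \left(-2\right) 1 \cdot 4 \cdot 5 + \frac{9}{-4 + 9}\right)^{2} = \left(2 \left(\left(-2\right) 4\right) 5 + \frac{9}{5}\right)^{2} = \left(2 \left(-8\right) 5 + 9 \cdot \frac{1}{5}\right)^{2} = \left(\left(-16\right) 5 + \frac{9}{5}\right)^{2} = \left(-80 + \frac{9}{5}\right)^{2} = \left(- \frac{391}{5}\right)^{2} = \frac{152881}{25}$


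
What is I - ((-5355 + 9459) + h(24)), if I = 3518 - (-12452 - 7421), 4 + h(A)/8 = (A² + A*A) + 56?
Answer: 9655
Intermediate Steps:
h(A) = 416 + 16*A² (h(A) = -32 + 8*((A² + A*A) + 56) = -32 + 8*((A² + A²) + 56) = -32 + 8*(2*A² + 56) = -32 + 8*(56 + 2*A²) = -32 + (448 + 16*A²) = 416 + 16*A²)
I = 23391 (I = 3518 - 1*(-19873) = 3518 + 19873 = 23391)
I - ((-5355 + 9459) + h(24)) = 23391 - ((-5355 + 9459) + (416 + 16*24²)) = 23391 - (4104 + (416 + 16*576)) = 23391 - (4104 + (416 + 9216)) = 23391 - (4104 + 9632) = 23391 - 1*13736 = 23391 - 13736 = 9655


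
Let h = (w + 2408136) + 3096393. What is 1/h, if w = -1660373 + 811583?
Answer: 1/4655739 ≈ 2.1479e-7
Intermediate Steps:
w = -848790
h = 4655739 (h = (-848790 + 2408136) + 3096393 = 1559346 + 3096393 = 4655739)
1/h = 1/4655739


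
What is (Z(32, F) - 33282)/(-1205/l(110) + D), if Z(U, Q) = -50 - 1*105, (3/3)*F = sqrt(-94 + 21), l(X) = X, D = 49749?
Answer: -735614/1094237 ≈ -0.67226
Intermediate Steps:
F = I*sqrt(73) (F = sqrt(-94 + 21) = sqrt(-73) = I*sqrt(73) ≈ 8.544*I)
Z(U, Q) = -155 (Z(U, Q) = -50 - 105 = -155)
(Z(32, F) - 33282)/(-1205/l(110) + D) = (-155 - 33282)/(-1205/110 + 49749) = -33437/(-1205*1/110 + 49749) = -33437/(-241/22 + 49749) = -33437/1094237/22 = -33437*22/1094237 = -735614/1094237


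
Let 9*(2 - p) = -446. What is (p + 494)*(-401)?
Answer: -1968910/9 ≈ -2.1877e+5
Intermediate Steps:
p = 464/9 (p = 2 - 1/9*(-446) = 2 + 446/9 = 464/9 ≈ 51.556)
(p + 494)*(-401) = (464/9 + 494)*(-401) = (4910/9)*(-401) = -1968910/9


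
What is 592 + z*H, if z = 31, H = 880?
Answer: 27872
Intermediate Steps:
592 + z*H = 592 + 31*880 = 592 + 27280 = 27872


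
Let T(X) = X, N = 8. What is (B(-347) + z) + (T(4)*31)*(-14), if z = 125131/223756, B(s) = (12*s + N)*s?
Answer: 322297372507/223756 ≈ 1.4404e+6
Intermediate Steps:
B(s) = s*(8 + 12*s) (B(s) = (12*s + 8)*s = (8 + 12*s)*s = s*(8 + 12*s))
z = 125131/223756 (z = 125131*(1/223756) = 125131/223756 ≈ 0.55923)
(B(-347) + z) + (T(4)*31)*(-14) = (4*(-347)*(2 + 3*(-347)) + 125131/223756) + (4*31)*(-14) = (4*(-347)*(2 - 1041) + 125131/223756) + 124*(-14) = (4*(-347)*(-1039) + 125131/223756) - 1736 = (1442132 + 125131/223756) - 1736 = 322685812923/223756 - 1736 = 322297372507/223756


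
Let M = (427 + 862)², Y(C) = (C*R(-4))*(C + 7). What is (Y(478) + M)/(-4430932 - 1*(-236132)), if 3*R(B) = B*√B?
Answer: -1661521/4194800 + 23183*I/157305 ≈ -0.39609 + 0.14738*I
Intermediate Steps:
R(B) = B^(3/2)/3 (R(B) = (B*√B)/3 = B^(3/2)/3)
Y(C) = -8*I*C*(7 + C)/3 (Y(C) = (C*((-4)^(3/2)/3))*(C + 7) = (C*((-8*I)/3))*(7 + C) = (C*(-8*I/3))*(7 + C) = (-8*I*C/3)*(7 + C) = -8*I*C*(7 + C)/3)
M = 1661521 (M = 1289² = 1661521)
(Y(478) + M)/(-4430932 - 1*(-236132)) = (-8/3*I*478*(7 + 478) + 1661521)/(-4430932 - 1*(-236132)) = (-8/3*I*478*485 + 1661521)/(-4430932 + 236132) = (-1854640*I/3 + 1661521)/(-4194800) = (1661521 - 1854640*I/3)*(-1/4194800) = -1661521/4194800 + 23183*I/157305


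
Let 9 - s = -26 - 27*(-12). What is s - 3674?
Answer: -3963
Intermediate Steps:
s = -289 (s = 9 - (-26 - 27*(-12)) = 9 - (-26 + 324) = 9 - 1*298 = 9 - 298 = -289)
s - 3674 = -289 - 3674 = -3963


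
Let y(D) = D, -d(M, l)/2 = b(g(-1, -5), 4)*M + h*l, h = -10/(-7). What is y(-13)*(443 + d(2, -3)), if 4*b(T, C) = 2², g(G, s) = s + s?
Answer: -40729/7 ≈ -5818.4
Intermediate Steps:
g(G, s) = 2*s
b(T, C) = 1 (b(T, C) = (¼)*2² = (¼)*4 = 1)
h = 10/7 (h = -10*(-⅐) = 10/7 ≈ 1.4286)
d(M, l) = -2*M - 20*l/7 (d(M, l) = -2*(1*M + 10*l/7) = -2*(M + 10*l/7) = -2*M - 20*l/7)
y(-13)*(443 + d(2, -3)) = -13*(443 + (-2*2 - 20/7*(-3))) = -13*(443 + (-4 + 60/7)) = -13*(443 + 32/7) = -13*3133/7 = -40729/7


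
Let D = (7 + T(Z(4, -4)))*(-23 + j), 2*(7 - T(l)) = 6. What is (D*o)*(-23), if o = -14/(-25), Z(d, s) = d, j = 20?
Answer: 10626/25 ≈ 425.04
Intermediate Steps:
T(l) = 4 (T(l) = 7 - 1/2*6 = 7 - 3 = 4)
o = 14/25 (o = -14*(-1/25) = 14/25 ≈ 0.56000)
D = -33 (D = (7 + 4)*(-23 + 20) = 11*(-3) = -33)
(D*o)*(-23) = -33*14/25*(-23) = -462/25*(-23) = 10626/25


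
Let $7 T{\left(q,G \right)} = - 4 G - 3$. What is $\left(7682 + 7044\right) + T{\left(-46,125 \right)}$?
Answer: $\frac{102579}{7} \approx 14654.0$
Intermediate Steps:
$T{\left(q,G \right)} = - \frac{3}{7} - \frac{4 G}{7}$ ($T{\left(q,G \right)} = \frac{- 4 G - 3}{7} = \frac{-3 - 4 G}{7} = - \frac{3}{7} - \frac{4 G}{7}$)
$\left(7682 + 7044\right) + T{\left(-46,125 \right)} = \left(7682 + 7044\right) - \frac{503}{7} = 14726 - \frac{503}{7} = \frac{102579}{7}$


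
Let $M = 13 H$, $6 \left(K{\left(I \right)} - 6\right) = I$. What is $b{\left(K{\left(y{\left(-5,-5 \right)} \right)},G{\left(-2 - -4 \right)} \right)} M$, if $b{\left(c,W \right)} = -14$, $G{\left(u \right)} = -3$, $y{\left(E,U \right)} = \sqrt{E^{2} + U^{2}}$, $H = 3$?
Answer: $-546$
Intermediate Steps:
$K{\left(I \right)} = 6 + \frac{I}{6}$
$M = 39$ ($M = 13 \cdot 3 = 39$)
$b{\left(K{\left(y{\left(-5,-5 \right)} \right)},G{\left(-2 - -4 \right)} \right)} M = \left(-14\right) 39 = -546$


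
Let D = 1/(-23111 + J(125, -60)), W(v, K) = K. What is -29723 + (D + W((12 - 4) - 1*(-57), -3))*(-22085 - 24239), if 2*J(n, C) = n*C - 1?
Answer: 5869276675/53723 ≈ 1.0925e+5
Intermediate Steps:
J(n, C) = -½ + C*n/2 (J(n, C) = (n*C - 1)/2 = (C*n - 1)/2 = (-1 + C*n)/2 = -½ + C*n/2)
D = -2/53723 (D = 1/(-23111 + (-½ + (½)*(-60)*125)) = 1/(-23111 + (-½ - 3750)) = 1/(-23111 - 7501/2) = 1/(-53723/2) = -2/53723 ≈ -3.7228e-5)
-29723 + (D + W((12 - 4) - 1*(-57), -3))*(-22085 - 24239) = -29723 + (-2/53723 - 3)*(-22085 - 24239) = -29723 - 161171/53723*(-46324) = -29723 + 7466085404/53723 = 5869276675/53723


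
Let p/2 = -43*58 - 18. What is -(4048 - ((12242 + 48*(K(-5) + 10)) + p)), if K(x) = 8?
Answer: 4034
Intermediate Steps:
p = -5024 (p = 2*(-43*58 - 18) = 2*(-2494 - 18) = 2*(-2512) = -5024)
-(4048 - ((12242 + 48*(K(-5) + 10)) + p)) = -(4048 - ((12242 + 48*(8 + 10)) - 5024)) = -(4048 - ((12242 + 48*18) - 5024)) = -(4048 - ((12242 + 864) - 5024)) = -(4048 - (13106 - 5024)) = -(4048 - 1*8082) = -(4048 - 8082) = -1*(-4034) = 4034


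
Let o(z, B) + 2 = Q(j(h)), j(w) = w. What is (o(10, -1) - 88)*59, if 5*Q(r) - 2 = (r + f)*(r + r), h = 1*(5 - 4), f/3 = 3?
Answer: -25252/5 ≈ -5050.4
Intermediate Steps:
f = 9 (f = 3*3 = 9)
h = 1 (h = 1*1 = 1)
Q(r) = 2/5 + 2*r*(9 + r)/5 (Q(r) = 2/5 + ((r + 9)*(r + r))/5 = 2/5 + ((9 + r)*(2*r))/5 = 2/5 + (2*r*(9 + r))/5 = 2/5 + 2*r*(9 + r)/5)
o(z, B) = 12/5 (o(z, B) = -2 + (2/5 + (2/5)*1**2 + (18/5)*1) = -2 + (2/5 + (2/5)*1 + 18/5) = -2 + (2/5 + 2/5 + 18/5) = -2 + 22/5 = 12/5)
(o(10, -1) - 88)*59 = (12/5 - 88)*59 = -428/5*59 = -25252/5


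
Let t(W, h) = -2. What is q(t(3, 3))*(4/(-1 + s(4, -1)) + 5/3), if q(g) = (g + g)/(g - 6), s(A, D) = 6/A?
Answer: 29/6 ≈ 4.8333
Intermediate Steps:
q(g) = 2*g/(-6 + g) (q(g) = (2*g)/(-6 + g) = 2*g/(-6 + g))
q(t(3, 3))*(4/(-1 + s(4, -1)) + 5/3) = (2*(-2)/(-6 - 2))*(4/(-1 + 6/4) + 5/3) = (2*(-2)/(-8))*(4/(-1 + 6*(¼)) + 5*(⅓)) = (2*(-2)*(-⅛))*(4/(-1 + 3/2) + 5/3) = (4/(½) + 5/3)/2 = (4*2 + 5/3)/2 = (8 + 5/3)/2 = (½)*(29/3) = 29/6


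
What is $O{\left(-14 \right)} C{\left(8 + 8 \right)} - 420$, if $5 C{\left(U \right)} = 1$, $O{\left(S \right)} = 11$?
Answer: $- \frac{2089}{5} \approx -417.8$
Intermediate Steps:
$C{\left(U \right)} = \frac{1}{5}$ ($C{\left(U \right)} = \frac{1}{5} \cdot 1 = \frac{1}{5}$)
$O{\left(-14 \right)} C{\left(8 + 8 \right)} - 420 = 11 \cdot \frac{1}{5} - 420 = \frac{11}{5} - 420 = - \frac{2089}{5}$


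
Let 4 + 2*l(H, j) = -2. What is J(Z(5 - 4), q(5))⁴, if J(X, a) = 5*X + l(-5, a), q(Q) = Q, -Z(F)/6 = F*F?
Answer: 1185921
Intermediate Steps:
l(H, j) = -3 (l(H, j) = -2 + (½)*(-2) = -2 - 1 = -3)
Z(F) = -6*F² (Z(F) = -6*F*F = -6*F²)
J(X, a) = -3 + 5*X (J(X, a) = 5*X - 3 = -3 + 5*X)
J(Z(5 - 4), q(5))⁴ = (-3 + 5*(-6*(5 - 4)²))⁴ = (-3 + 5*(-6*1²))⁴ = (-3 + 5*(-6*1))⁴ = (-3 + 5*(-6))⁴ = (-3 - 30)⁴ = (-33)⁴ = 1185921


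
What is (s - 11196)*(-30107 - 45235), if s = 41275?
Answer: -2266212018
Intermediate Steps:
(s - 11196)*(-30107 - 45235) = (41275 - 11196)*(-30107 - 45235) = 30079*(-75342) = -2266212018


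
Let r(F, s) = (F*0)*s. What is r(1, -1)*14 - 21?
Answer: -21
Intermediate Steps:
r(F, s) = 0 (r(F, s) = 0*s = 0)
r(1, -1)*14 - 21 = 0*14 - 21 = 0 - 21 = -21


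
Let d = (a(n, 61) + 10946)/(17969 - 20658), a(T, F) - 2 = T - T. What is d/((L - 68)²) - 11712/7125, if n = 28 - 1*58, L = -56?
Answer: -40360258839/24549225500 ≈ -1.6441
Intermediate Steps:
n = -30 (n = 28 - 58 = -30)
a(T, F) = 2 (a(T, F) = 2 + (T - T) = 2 + 0 = 2)
d = -10948/2689 (d = (2 + 10946)/(17969 - 20658) = 10948/(-2689) = 10948*(-1/2689) = -10948/2689 ≈ -4.0714)
d/((L - 68)²) - 11712/7125 = -10948/(2689*(-56 - 68)²) - 11712/7125 = -10948/(2689*((-124)²)) - 11712*1/7125 = -10948/2689/15376 - 3904/2375 = -10948/2689*1/15376 - 3904/2375 = -2737/10336516 - 3904/2375 = -40360258839/24549225500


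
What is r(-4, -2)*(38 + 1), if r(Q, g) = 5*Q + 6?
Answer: -546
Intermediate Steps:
r(Q, g) = 6 + 5*Q
r(-4, -2)*(38 + 1) = (6 + 5*(-4))*(38 + 1) = (6 - 20)*39 = -14*39 = -546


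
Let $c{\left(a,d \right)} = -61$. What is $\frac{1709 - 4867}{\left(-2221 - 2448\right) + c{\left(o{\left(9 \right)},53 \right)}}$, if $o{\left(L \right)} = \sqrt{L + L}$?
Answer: $\frac{1579}{2365} \approx 0.66765$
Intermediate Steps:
$o{\left(L \right)} = \sqrt{2} \sqrt{L}$ ($o{\left(L \right)} = \sqrt{2 L} = \sqrt{2} \sqrt{L}$)
$\frac{1709 - 4867}{\left(-2221 - 2448\right) + c{\left(o{\left(9 \right)},53 \right)}} = \frac{1709 - 4867}{\left(-2221 - 2448\right) - 61} = - \frac{3158}{-4669 - 61} = - \frac{3158}{-4730} = \left(-3158\right) \left(- \frac{1}{4730}\right) = \frac{1579}{2365}$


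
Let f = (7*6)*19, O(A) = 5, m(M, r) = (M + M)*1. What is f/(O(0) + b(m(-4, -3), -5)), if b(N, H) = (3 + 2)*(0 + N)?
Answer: -114/5 ≈ -22.800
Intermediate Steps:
m(M, r) = 2*M (m(M, r) = (2*M)*1 = 2*M)
b(N, H) = 5*N
f = 798 (f = 42*19 = 798)
f/(O(0) + b(m(-4, -3), -5)) = 798/(5 + 5*(2*(-4))) = 798/(5 + 5*(-8)) = 798/(5 - 40) = 798/(-35) = 798*(-1/35) = -114/5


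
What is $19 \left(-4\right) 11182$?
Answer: $-849832$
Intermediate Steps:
$19 \left(-4\right) 11182 = \left(-76\right) 11182 = -849832$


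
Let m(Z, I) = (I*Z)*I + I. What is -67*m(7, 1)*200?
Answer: -107200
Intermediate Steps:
m(Z, I) = I + Z*I² (m(Z, I) = Z*I² + I = I + Z*I²)
-67*m(7, 1)*200 = -67*(1 + 1*7)*200 = -67*(1 + 7)*200 = -67*8*200 = -536*200 = -107200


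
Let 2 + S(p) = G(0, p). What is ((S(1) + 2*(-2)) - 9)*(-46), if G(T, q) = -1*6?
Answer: 966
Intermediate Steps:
G(T, q) = -6
S(p) = -8 (S(p) = -2 - 6 = -8)
((S(1) + 2*(-2)) - 9)*(-46) = ((-8 + 2*(-2)) - 9)*(-46) = ((-8 - 4) - 9)*(-46) = (-12 - 9)*(-46) = -21*(-46) = 966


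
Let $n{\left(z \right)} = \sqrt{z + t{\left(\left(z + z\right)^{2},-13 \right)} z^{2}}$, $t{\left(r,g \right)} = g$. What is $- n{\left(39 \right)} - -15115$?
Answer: $15115 - i \sqrt{19734} \approx 15115.0 - 140.48 i$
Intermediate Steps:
$n{\left(z \right)} = \sqrt{z - 13 z^{2}}$
$- n{\left(39 \right)} - -15115 = - \sqrt{39 \left(1 - 507\right)} - -15115 = - \sqrt{39 \left(1 - 507\right)} + 15115 = - \sqrt{39 \left(-506\right)} + 15115 = - \sqrt{-19734} + 15115 = - i \sqrt{19734} + 15115 = 15115 - i \sqrt{19734}$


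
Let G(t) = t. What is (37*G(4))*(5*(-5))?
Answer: -3700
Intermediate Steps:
(37*G(4))*(5*(-5)) = (37*4)*(5*(-5)) = 148*(-25) = -3700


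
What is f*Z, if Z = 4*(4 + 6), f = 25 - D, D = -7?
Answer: 1280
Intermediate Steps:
f = 32 (f = 25 - 1*(-7) = 25 + 7 = 32)
Z = 40 (Z = 4*10 = 40)
f*Z = 32*40 = 1280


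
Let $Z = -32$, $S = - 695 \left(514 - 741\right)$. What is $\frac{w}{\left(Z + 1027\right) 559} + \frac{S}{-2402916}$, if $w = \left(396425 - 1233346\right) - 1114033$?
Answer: $- \frac{4775728263689}{1336513893780} \approx -3.5733$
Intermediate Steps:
$S = 157765$ ($S = \left(-695\right) \left(-227\right) = 157765$)
$w = -1950954$ ($w = -836921 - 1114033 = -1950954$)
$\frac{w}{\left(Z + 1027\right) 559} + \frac{S}{-2402916} = - \frac{1950954}{\left(-32 + 1027\right) 559} + \frac{157765}{-2402916} = - \frac{1950954}{995 \cdot 559} + 157765 \left(- \frac{1}{2402916}\right) = - \frac{1950954}{556205} - \frac{157765}{2402916} = - \frac{4775728263689}{1336513893780}$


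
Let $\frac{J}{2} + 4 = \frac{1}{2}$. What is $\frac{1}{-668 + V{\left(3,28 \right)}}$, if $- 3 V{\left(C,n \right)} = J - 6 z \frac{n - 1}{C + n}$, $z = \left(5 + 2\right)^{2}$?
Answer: $- \frac{93}{53969} \approx -0.0017232$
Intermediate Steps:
$z = 49$ ($z = 7^{2} = 49$)
$J = -7$ ($J = -8 + \frac{2}{2} = -8 + 2 \cdot \frac{1}{2} = -8 + 1 = -7$)
$V{\left(C,n \right)} = \frac{7}{3} + \frac{98 \left(-1 + n\right)}{C + n}$ ($V{\left(C,n \right)} = - \frac{-7 - 6 \cdot 49 \frac{n - 1}{C + n}}{3} = - \frac{-7 - 294 \frac{-1 + n}{C + n}}{3} = - \frac{-7 - \frac{294 \left(-1 + n\right)}{C + n}}{3} = \frac{7}{3} + \frac{98 \left(-1 + n\right)}{C + n}$)
$\frac{1}{-668 + V{\left(3,28 \right)}} = \frac{1}{-668 + \frac{7 \left(-42 + 3 + 43 \cdot 28\right)}{3 \left(3 + 28\right)}} = \frac{1}{-668 + \frac{7 \left(-42 + 3 + 1204\right)}{3 \cdot 31}} = \frac{1}{-668 + \frac{7}{3} \cdot \frac{1}{31} \cdot 1165} = \frac{1}{-668 + \frac{8155}{93}} = \frac{1}{- \frac{53969}{93}} = - \frac{93}{53969}$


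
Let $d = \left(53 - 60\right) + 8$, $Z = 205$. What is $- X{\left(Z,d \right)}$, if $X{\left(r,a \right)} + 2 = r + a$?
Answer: $-204$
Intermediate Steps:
$d = 1$ ($d = -7 + 8 = 1$)
$X{\left(r,a \right)} = -2 + a + r$ ($X{\left(r,a \right)} = -2 + \left(r + a\right) = -2 + \left(a + r\right) = -2 + a + r$)
$- X{\left(Z,d \right)} = - (-2 + 1 + 205) = \left(-1\right) 204 = -204$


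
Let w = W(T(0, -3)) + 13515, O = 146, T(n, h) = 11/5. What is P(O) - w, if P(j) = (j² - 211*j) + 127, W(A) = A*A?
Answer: -572071/25 ≈ -22883.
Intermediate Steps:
T(n, h) = 11/5 (T(n, h) = 11*(⅕) = 11/5)
W(A) = A²
P(j) = 127 + j² - 211*j
w = 337996/25 (w = (11/5)² + 13515 = 121/25 + 13515 = 337996/25 ≈ 13520.)
P(O) - w = (127 + 146² - 211*146) - 1*337996/25 = (127 + 21316 - 30806) - 337996/25 = -9363 - 337996/25 = -572071/25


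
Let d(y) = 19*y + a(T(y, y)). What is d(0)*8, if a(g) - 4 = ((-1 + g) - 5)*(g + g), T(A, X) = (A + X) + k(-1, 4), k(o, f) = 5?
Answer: -48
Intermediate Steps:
T(A, X) = 5 + A + X (T(A, X) = (A + X) + 5 = 5 + A + X)
a(g) = 4 + 2*g*(-6 + g) (a(g) = 4 + ((-1 + g) - 5)*(g + g) = 4 + (-6 + g)*(2*g) = 4 + 2*g*(-6 + g))
d(y) = -56 - 5*y + 2*(5 + 2*y)² (d(y) = 19*y + (4 - 12*(5 + y + y) + 2*(5 + y + y)²) = 19*y + (4 - 12*(5 + 2*y) + 2*(5 + 2*y)²) = 19*y + (4 + (-60 - 24*y) + 2*(5 + 2*y)²) = 19*y + (-56 - 24*y + 2*(5 + 2*y)²) = -56 - 5*y + 2*(5 + 2*y)²)
d(0)*8 = (-6 + 8*0² + 35*0)*8 = (-6 + 8*0 + 0)*8 = (-6 + 0 + 0)*8 = -6*8 = -48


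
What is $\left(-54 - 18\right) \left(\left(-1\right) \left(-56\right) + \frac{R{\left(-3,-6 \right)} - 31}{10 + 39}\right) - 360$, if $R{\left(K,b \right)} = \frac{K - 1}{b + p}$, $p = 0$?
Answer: $- \frac{30432}{7} \approx -4347.4$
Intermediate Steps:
$R{\left(K,b \right)} = \frac{-1 + K}{b}$ ($R{\left(K,b \right)} = \frac{K - 1}{b + 0} = \frac{-1 + K}{b}$)
$\left(-54 - 18\right) \left(\left(-1\right) \left(-56\right) + \frac{R{\left(-3,-6 \right)} - 31}{10 + 39}\right) - 360 = \left(-54 - 18\right) \left(\left(-1\right) \left(-56\right) + \frac{\frac{-1 - 3}{-6} - 31}{10 + 39}\right) - 360 = - 72 \left(56 + \frac{\left(- \frac{1}{6}\right) \left(-4\right) - 31}{49}\right) - 360 = - 72 \left(56 + \left(\frac{2}{3} - 31\right) \frac{1}{49}\right) - 360 = - 72 \left(56 - \frac{13}{21}\right) - 360 = \left(-72\right) \frac{1163}{21} - 360 = - \frac{27912}{7} - 360 = - \frac{30432}{7}$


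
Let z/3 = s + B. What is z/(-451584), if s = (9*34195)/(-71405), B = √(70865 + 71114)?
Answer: 2931/102366208 - √141979/150528 ≈ -0.0024746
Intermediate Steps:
B = √141979 ≈ 376.80
s = -61551/14281 (s = 307755*(-1/71405) = -61551/14281 ≈ -4.3100)
z = -184653/14281 + 3*√141979 (z = 3*(-61551/14281 + √141979) = -184653/14281 + 3*√141979 ≈ 1117.5)
z/(-451584) = (-184653/14281 + 3*√141979)/(-451584) = (-184653/14281 + 3*√141979)*(-1/451584) = 2931/102366208 - √141979/150528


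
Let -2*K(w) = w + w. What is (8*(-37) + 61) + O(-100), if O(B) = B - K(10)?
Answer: -325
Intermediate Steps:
K(w) = -w (K(w) = -(w + w)/2 = -w)
O(B) = 10 + B (O(B) = B - (-1)*10 = B - 1*(-10) = B + 10 = 10 + B)
(8*(-37) + 61) + O(-100) = (8*(-37) + 61) + (10 - 100) = (-296 + 61) - 90 = -235 - 90 = -325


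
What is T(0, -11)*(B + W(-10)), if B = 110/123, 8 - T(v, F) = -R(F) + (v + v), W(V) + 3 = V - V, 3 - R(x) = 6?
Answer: -1295/123 ≈ -10.528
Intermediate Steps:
R(x) = -3 (R(x) = 3 - 1*6 = 3 - 6 = -3)
W(V) = -3 (W(V) = -3 + (V - V) = -3 + 0 = -3)
T(v, F) = 5 - 2*v (T(v, F) = 8 - (-1*(-3) + (v + v)) = 8 - (3 + 2*v) = 8 + (-3 - 2*v) = 5 - 2*v)
B = 110/123 (B = 110*(1/123) = 110/123 ≈ 0.89431)
T(0, -11)*(B + W(-10)) = (5 - 2*0)*(110/123 - 3) = (5 + 0)*(-259/123) = 5*(-259/123) = -1295/123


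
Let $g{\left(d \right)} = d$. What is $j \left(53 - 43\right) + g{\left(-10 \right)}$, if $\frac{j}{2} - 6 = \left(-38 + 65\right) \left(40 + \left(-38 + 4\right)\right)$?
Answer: $3350$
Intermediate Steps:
$j = 336$ ($j = 12 + 2 \left(-38 + 65\right) \left(40 + \left(-38 + 4\right)\right) = 12 + 2 \cdot 27 \left(40 - 34\right) = 12 + 2 \cdot 27 \cdot 6 = 12 + 2 \cdot 162 = 12 + 324 = 336$)
$j \left(53 - 43\right) + g{\left(-10 \right)} = 336 \left(53 - 43\right) - 10 = 336 \cdot 10 - 10 = 3360 - 10 = 3350$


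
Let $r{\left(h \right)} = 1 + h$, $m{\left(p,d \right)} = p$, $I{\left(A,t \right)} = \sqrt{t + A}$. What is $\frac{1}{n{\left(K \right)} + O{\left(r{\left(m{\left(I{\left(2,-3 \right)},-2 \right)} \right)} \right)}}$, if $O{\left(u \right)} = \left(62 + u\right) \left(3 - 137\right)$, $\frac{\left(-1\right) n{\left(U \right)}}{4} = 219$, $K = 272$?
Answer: $- \frac{4659}{43421540} + \frac{67 i}{43421540} \approx -0.0001073 + 1.543 \cdot 10^{-6} i$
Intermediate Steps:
$I{\left(A,t \right)} = \sqrt{A + t}$
$n{\left(U \right)} = -876$ ($n{\left(U \right)} = \left(-4\right) 219 = -876$)
$O{\left(u \right)} = -8308 - 134 u$ ($O{\left(u \right)} = \left(62 + u\right) \left(-134\right) = -8308 - 134 u$)
$\frac{1}{n{\left(K \right)} + O{\left(r{\left(m{\left(I{\left(2,-3 \right)},-2 \right)} \right)} \right)}} = \frac{1}{-876 - \left(8308 + 134 \left(1 + \sqrt{2 - 3}\right)\right)} = \frac{1}{-876 - \left(8308 + 134 \left(1 + \sqrt{-1}\right)\right)} = \frac{1}{-876 - \left(8308 + 134 \left(1 + i\right)\right)} = \frac{1}{-876 - \left(8442 + 134 i\right)} = \frac{1}{-9318 - 134 i} = \frac{-9318 + 134 i}{86843080}$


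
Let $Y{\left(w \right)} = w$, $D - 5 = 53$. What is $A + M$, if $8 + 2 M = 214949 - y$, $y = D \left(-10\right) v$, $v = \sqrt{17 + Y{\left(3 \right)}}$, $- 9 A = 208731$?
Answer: $\frac{505669}{6} + 580 \sqrt{5} \approx 85575.0$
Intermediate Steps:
$D = 58$ ($D = 5 + 53 = 58$)
$A = - \frac{69577}{3}$ ($A = \left(- \frac{1}{9}\right) 208731 = - \frac{69577}{3} \approx -23192.0$)
$v = 2 \sqrt{5}$ ($v = \sqrt{17 + 3} = \sqrt{20} = 2 \sqrt{5} \approx 4.4721$)
$y = - 1160 \sqrt{5}$ ($y = 58 \left(-10\right) 2 \sqrt{5} = - 580 \cdot 2 \sqrt{5} = - 1160 \sqrt{5} \approx -2593.8$)
$M = \frac{214941}{2} + 580 \sqrt{5}$ ($M = -4 + \frac{214949 - - 1160 \sqrt{5}}{2} = -4 + \frac{214949 + 1160 \sqrt{5}}{2} = -4 + \left(\frac{214949}{2} + 580 \sqrt{5}\right) = \frac{214941}{2} + 580 \sqrt{5} \approx 1.0877 \cdot 10^{5}$)
$A + M = - \frac{69577}{3} + \left(\frac{214941}{2} + 580 \sqrt{5}\right) = \frac{505669}{6} + 580 \sqrt{5}$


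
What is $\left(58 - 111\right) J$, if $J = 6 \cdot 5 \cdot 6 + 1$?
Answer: $-9593$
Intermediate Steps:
$J = 181$ ($J = 6 \cdot 30 + 1 = 180 + 1 = 181$)
$\left(58 - 111\right) J = \left(58 - 111\right) 181 = \left(-53\right) 181 = -9593$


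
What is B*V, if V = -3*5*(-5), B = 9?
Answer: 675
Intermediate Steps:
V = 75 (V = -15*(-5) = 75)
B*V = 9*75 = 675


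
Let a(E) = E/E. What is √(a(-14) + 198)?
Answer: √199 ≈ 14.107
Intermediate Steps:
a(E) = 1
√(a(-14) + 198) = √(1 + 198) = √199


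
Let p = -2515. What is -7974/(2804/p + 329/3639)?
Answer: 72978725790/9376321 ≈ 7783.3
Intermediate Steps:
-7974/(2804/p + 329/3639) = -7974/(2804/(-2515) + 329/3639) = -7974/(2804*(-1/2515) + 329*(1/3639)) = -7974/(-2804/2515 + 329/3639) = -7974/(-9376321/9152085) = -7974*(-9152085/9376321) = 72978725790/9376321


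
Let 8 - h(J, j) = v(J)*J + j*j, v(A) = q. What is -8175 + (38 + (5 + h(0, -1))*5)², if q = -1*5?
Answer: 1429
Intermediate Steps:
q = -5
v(A) = -5
h(J, j) = 8 - j² + 5*J (h(J, j) = 8 - (-5*J + j*j) = 8 - (-5*J + j²) = 8 - (j² - 5*J) = 8 + (-j² + 5*J) = 8 - j² + 5*J)
-8175 + (38 + (5 + h(0, -1))*5)² = -8175 + (38 + (5 + (8 - 1*(-1)² + 5*0))*5)² = -8175 + (38 + (5 + (8 - 1*1 + 0))*5)² = -8175 + (38 + (5 + (8 - 1 + 0))*5)² = -8175 + (38 + (5 + 7)*5)² = -8175 + (38 + 12*5)² = -8175 + (38 + 60)² = -8175 + 98² = -8175 + 9604 = 1429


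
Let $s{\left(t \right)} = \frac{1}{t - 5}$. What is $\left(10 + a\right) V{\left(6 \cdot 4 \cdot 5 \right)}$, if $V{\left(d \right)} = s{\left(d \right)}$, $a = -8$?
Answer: $\frac{2}{115} \approx 0.017391$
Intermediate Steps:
$s{\left(t \right)} = \frac{1}{-5 + t}$
$V{\left(d \right)} = \frac{1}{-5 + d}$
$\left(10 + a\right) V{\left(6 \cdot 4 \cdot 5 \right)} = \frac{10 - 8}{-5 + 6 \cdot 4 \cdot 5} = \frac{2}{-5 + 24 \cdot 5} = \frac{2}{-5 + 120} = \frac{2}{115}$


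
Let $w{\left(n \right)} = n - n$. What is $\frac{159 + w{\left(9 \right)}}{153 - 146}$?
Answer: $\frac{159}{7} \approx 22.714$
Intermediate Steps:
$w{\left(n \right)} = 0$
$\frac{159 + w{\left(9 \right)}}{153 - 146} = \frac{159 + 0}{153 - 146} = \frac{159}{7}$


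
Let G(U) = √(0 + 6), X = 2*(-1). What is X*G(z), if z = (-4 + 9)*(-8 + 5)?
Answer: -2*√6 ≈ -4.8990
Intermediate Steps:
X = -2
z = -15 (z = 5*(-3) = -15)
G(U) = √6
X*G(z) = -2*√6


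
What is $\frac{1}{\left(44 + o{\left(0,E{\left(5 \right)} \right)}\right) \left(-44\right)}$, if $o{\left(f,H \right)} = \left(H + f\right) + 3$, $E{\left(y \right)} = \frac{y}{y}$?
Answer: $- \frac{1}{2112} \approx -0.00047348$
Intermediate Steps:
$E{\left(y \right)} = 1$
$o{\left(f,H \right)} = 3 + H + f$
$\frac{1}{\left(44 + o{\left(0,E{\left(5 \right)} \right)}\right) \left(-44\right)} = \frac{1}{\left(44 + \left(3 + 1 + 0\right)\right) \left(-44\right)} = \frac{1}{\left(44 + 4\right) \left(-44\right)} = \frac{1}{48 \left(-44\right)} = \frac{1}{-2112} = - \frac{1}{2112}$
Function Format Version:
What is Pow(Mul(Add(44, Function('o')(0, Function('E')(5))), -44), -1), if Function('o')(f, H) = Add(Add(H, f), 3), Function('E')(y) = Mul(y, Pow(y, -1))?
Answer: Rational(-1, 2112) ≈ -0.00047348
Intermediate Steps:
Function('E')(y) = 1
Function('o')(f, H) = Add(3, H, f)
Pow(Mul(Add(44, Function('o')(0, Function('E')(5))), -44), -1) = Pow(Mul(Add(44, Add(3, 1, 0)), -44), -1) = Pow(Mul(Add(44, 4), -44), -1) = Pow(Mul(48, -44), -1) = Pow(-2112, -1) = Rational(-1, 2112)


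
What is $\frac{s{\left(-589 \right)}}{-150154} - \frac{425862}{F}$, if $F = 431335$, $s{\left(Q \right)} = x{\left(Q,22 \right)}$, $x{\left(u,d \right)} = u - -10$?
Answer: $- \frac{330026631}{335578630} \approx -0.98346$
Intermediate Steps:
$x{\left(u,d \right)} = 10 + u$ ($x{\left(u,d \right)} = u + 10 = 10 + u$)
$s{\left(Q \right)} = 10 + Q$
$\frac{s{\left(-589 \right)}}{-150154} - \frac{425862}{F} = \frac{10 - 589}{-150154} - \frac{425862}{431335} = \left(-579\right) \left(- \frac{1}{150154}\right) - \frac{425862}{431335} = \frac{3}{778} - \frac{425862}{431335} = - \frac{330026631}{335578630}$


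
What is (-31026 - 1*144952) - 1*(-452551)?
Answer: 276573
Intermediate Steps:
(-31026 - 1*144952) - 1*(-452551) = (-31026 - 144952) + 452551 = -175978 + 452551 = 276573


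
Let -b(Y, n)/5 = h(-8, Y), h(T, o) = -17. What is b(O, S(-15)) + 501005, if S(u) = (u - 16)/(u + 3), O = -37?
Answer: 501090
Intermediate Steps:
S(u) = (-16 + u)/(3 + u)
b(Y, n) = 85 (b(Y, n) = -5*(-17) = 85)
b(O, S(-15)) + 501005 = 85 + 501005 = 501090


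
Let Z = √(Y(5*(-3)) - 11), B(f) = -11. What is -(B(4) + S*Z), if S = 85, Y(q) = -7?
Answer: 11 - 255*I*√2 ≈ 11.0 - 360.62*I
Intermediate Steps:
Z = 3*I*√2 (Z = √(-7 - 11) = √(-18) = 3*I*√2 ≈ 4.2426*I)
-(B(4) + S*Z) = -(-11 + 85*(3*I*√2)) = -(-11 + 255*I*√2) = 11 - 255*I*√2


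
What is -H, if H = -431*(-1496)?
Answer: -644776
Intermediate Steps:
H = 644776
-H = -1*644776 = -644776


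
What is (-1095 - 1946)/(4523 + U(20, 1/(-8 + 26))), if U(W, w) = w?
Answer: -54738/81415 ≈ -0.67233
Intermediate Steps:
(-1095 - 1946)/(4523 + U(20, 1/(-8 + 26))) = (-1095 - 1946)/(4523 + 1/(-8 + 26)) = -3041/(4523 + 1/18) = -3041/81415/18 = -3041*18/81415 = -54738/81415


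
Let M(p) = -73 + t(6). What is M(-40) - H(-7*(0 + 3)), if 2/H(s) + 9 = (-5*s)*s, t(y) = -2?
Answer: -83024/1107 ≈ -74.999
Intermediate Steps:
H(s) = 2/(-9 - 5*s²) (H(s) = 2/(-9 + (-5*s)*s) = 2/(-9 - 5*s²))
M(p) = -75 (M(p) = -73 - 2 = -75)
M(-40) - H(-7*(0 + 3)) = -75 - (-2)/(9 + 5*(-7*(0 + 3))²) = -75 - (-2)/(9 + 5*(-7*3)²) = -75 - (-2)/(9 + 5*(-21)²) = -75 - (-2)/(9 + 5*441) = -75 - (-2)/(9 + 2205) = -75 - (-2)/2214 = -75 - 1*(-1/1107) = -75 + 1/1107 = -83024/1107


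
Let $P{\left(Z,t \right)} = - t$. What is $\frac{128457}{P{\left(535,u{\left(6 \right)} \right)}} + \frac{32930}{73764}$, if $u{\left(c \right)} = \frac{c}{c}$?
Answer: $- \frac{4737734609}{36882} \approx -1.2846 \cdot 10^{5}$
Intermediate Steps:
$u{\left(c \right)} = 1$
$\frac{128457}{P{\left(535,u{\left(6 \right)} \right)}} + \frac{32930}{73764} = \frac{128457}{\left(-1\right) 1} + \frac{32930}{73764} = \frac{128457}{-1} + 32930 \cdot \frac{1}{73764} = 128457 \left(-1\right) + \frac{16465}{36882} = -128457 + \frac{16465}{36882} = - \frac{4737734609}{36882}$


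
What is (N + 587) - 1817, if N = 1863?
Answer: 633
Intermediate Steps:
(N + 587) - 1817 = (1863 + 587) - 1817 = 2450 - 1817 = 633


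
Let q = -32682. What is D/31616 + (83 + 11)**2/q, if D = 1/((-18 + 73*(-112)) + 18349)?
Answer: -2797722257/10348026240 ≈ -0.27036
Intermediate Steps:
D = 1/10155 (D = 1/((-18 - 8176) + 18349) = 1/(-8194 + 18349) = 1/10155 ≈ 9.8474e-5)
D/31616 + (83 + 11)**2/q = (1/10155)/31616 + (83 + 11)**2/(-32682) = (1/10155)*(1/31616) + 94**2*(-1/32682) = 1/321060480 + 8836*(-1/32682) = 1/321060480 - 4418/16341 = -2797722257/10348026240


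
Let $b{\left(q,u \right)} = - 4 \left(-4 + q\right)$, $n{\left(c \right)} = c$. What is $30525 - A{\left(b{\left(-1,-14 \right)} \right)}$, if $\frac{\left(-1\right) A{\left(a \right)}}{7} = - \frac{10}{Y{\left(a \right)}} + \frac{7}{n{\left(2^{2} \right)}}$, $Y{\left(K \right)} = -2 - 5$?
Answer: $\frac{122189}{4} \approx 30547.0$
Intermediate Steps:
$Y{\left(K \right)} = -7$ ($Y{\left(K \right)} = -2 - 5 = -7$)
$b{\left(q,u \right)} = 16 - 4 q$
$A{\left(a \right)} = - \frac{89}{4}$ ($A{\left(a \right)} = - 7 \left(- \frac{10}{-7} + \frac{7}{2^{2}}\right) = - 7 \left(\left(-10\right) \left(- \frac{1}{7}\right) + \frac{7}{4}\right) = - 7 \left(\frac{10}{7} + 7 \cdot \frac{1}{4}\right) = - 7 \left(\frac{10}{7} + \frac{7}{4}\right) = \left(-7\right) \frac{89}{28} = - \frac{89}{4}$)
$30525 - A{\left(b{\left(-1,-14 \right)} \right)} = 30525 - - \frac{89}{4} = 30525 + \frac{89}{4} = \frac{122189}{4}$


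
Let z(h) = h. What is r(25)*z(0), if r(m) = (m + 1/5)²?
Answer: 0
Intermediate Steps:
r(m) = (⅕ + m)² (r(m) = (m + ⅕)² = (⅕ + m)²)
r(25)*z(0) = ((1 + 5*25)²/25)*0 = ((1 + 125)²/25)*0 = ((1/25)*126²)*0 = ((1/25)*15876)*0 = (15876/25)*0 = 0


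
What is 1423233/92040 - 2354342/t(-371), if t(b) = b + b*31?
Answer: 4866463747/22764560 ≈ 213.77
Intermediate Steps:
t(b) = 32*b (t(b) = b + 31*b = 32*b)
1423233/92040 - 2354342/t(-371) = 1423233/92040 - 2354342/(32*(-371)) = 1423233*(1/92040) - 2354342/(-11872) = 474411/30680 - 2354342*(-1/11872) = 474411/30680 + 1177171/5936 = 4866463747/22764560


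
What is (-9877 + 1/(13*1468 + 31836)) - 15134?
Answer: -1273560119/50920 ≈ -25011.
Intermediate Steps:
(-9877 + 1/(13*1468 + 31836)) - 15134 = (-9877 + 1/(19084 + 31836)) - 15134 = (-9877 + 1/50920) - 15134 = -502936839/50920 - 15134 = -1273560119/50920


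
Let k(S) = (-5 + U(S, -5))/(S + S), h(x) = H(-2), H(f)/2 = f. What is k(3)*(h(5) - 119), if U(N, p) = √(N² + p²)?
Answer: 205/2 - 41*√34/2 ≈ -17.035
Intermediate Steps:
H(f) = 2*f
h(x) = -4 (h(x) = 2*(-2) = -4)
k(S) = (-5 + √(25 + S²))/(2*S) (k(S) = (-5 + √(S² + (-5)²))/(S + S) = (-5 + √(S² + 25))/((2*S)) = (-5 + √(25 + S²))*(1/(2*S)) = (-5 + √(25 + S²))/(2*S))
k(3)*(h(5) - 119) = ((½)*(-5 + √(25 + 3²))/3)*(-4 - 119) = ((½)*(⅓)*(-5 + √(25 + 9)))*(-123) = ((½)*(⅓)*(-5 + √34))*(-123) = (-⅚ + √34/6)*(-123) = 205/2 - 41*√34/2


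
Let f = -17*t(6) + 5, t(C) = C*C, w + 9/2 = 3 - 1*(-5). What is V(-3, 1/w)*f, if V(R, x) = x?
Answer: -1214/7 ≈ -173.43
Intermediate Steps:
w = 7/2 (w = -9/2 + (3 - 1*(-5)) = -9/2 + (3 + 5) = -9/2 + 8 = 7/2 ≈ 3.5000)
t(C) = C²
f = -607 (f = -17*6² + 5 = -17*36 + 5 = -612 + 5 = -607)
V(-3, 1/w)*f = (1/(7/2))*(-607) = (1*(2/7))*(-607) = (2/7)*(-607) = -1214/7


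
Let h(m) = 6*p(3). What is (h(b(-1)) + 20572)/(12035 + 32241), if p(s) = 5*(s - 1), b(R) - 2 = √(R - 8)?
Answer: 5158/11069 ≈ 0.46599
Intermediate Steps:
b(R) = 2 + √(-8 + R) (b(R) = 2 + √(R - 8) = 2 + √(-8 + R))
p(s) = -5 + 5*s (p(s) = 5*(-1 + s) = -5 + 5*s)
h(m) = 60 (h(m) = 6*(-5 + 5*3) = 6*(-5 + 15) = 6*10 = 60)
(h(b(-1)) + 20572)/(12035 + 32241) = (60 + 20572)/(12035 + 32241) = 20632/44276 = 20632*(1/44276) = 5158/11069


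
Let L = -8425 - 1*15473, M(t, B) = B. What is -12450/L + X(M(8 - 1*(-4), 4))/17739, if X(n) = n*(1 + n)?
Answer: 36888085/70654437 ≈ 0.52209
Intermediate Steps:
L = -23898 (L = -8425 - 15473 = -23898)
-12450/L + X(M(8 - 1*(-4), 4))/17739 = -12450/(-23898) + (4*(1 + 4))/17739 = -12450*(-1/23898) + (4*5)*(1/17739) = 2075/3983 + 20*(1/17739) = 2075/3983 + 20/17739 = 36888085/70654437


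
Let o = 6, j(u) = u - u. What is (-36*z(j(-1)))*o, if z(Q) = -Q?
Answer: 0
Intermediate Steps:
j(u) = 0
(-36*z(j(-1)))*o = -(-36)*0*6 = -36*0*6 = 0*6 = 0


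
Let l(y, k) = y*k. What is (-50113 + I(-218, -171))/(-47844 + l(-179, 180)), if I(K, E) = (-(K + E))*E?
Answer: 14579/10008 ≈ 1.4567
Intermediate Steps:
l(y, k) = k*y
I(K, E) = E*(-E - K) (I(K, E) = (-(E + K))*E = (-E - K)*E = E*(-E - K))
(-50113 + I(-218, -171))/(-47844 + l(-179, 180)) = (-50113 - 1*(-171)*(-171 - 218))/(-47844 + 180*(-179)) = (-50113 - 1*(-171)*(-389))/(-47844 - 32220) = (-50113 - 66519)/(-80064) = -116632*(-1/80064) = 14579/10008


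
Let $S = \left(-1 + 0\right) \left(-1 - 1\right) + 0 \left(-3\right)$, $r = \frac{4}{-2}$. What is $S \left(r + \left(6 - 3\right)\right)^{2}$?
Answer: $2$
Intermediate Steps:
$r = -2$ ($r = 4 \left(- \frac{1}{2}\right) = -2$)
$S = 2$ ($S = \left(-1\right) \left(-2\right) + 0 = 2 + 0 = 2$)
$S \left(r + \left(6 - 3\right)\right)^{2} = 2 \left(-2 + \left(6 - 3\right)\right)^{2} = 2 \left(-2 + 3\right)^{2} = 2 \cdot 1^{2} = 2 \cdot 1 = 2$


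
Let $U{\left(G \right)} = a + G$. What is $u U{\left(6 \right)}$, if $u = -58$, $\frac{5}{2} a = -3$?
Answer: $- \frac{1392}{5} \approx -278.4$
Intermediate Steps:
$a = - \frac{6}{5}$ ($a = \frac{2}{5} \left(-3\right) = - \frac{6}{5} \approx -1.2$)
$U{\left(G \right)} = - \frac{6}{5} + G$
$u U{\left(6 \right)} = - 58 \left(- \frac{6}{5} + 6\right) = \left(-58\right) \frac{24}{5} = - \frac{1392}{5}$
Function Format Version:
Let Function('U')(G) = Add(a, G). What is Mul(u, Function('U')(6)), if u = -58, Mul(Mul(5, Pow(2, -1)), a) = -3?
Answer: Rational(-1392, 5) ≈ -278.40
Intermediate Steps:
a = Rational(-6, 5) (a = Mul(Rational(2, 5), -3) = Rational(-6, 5) ≈ -1.2000)
Function('U')(G) = Add(Rational(-6, 5), G)
Mul(u, Function('U')(6)) = Mul(-58, Add(Rational(-6, 5), 6)) = Mul(-58, Rational(24, 5)) = Rational(-1392, 5)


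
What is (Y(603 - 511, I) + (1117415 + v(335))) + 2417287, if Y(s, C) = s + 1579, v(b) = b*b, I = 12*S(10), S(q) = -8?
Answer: 3648598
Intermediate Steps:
I = -96 (I = 12*(-8) = -96)
v(b) = b²
Y(s, C) = 1579 + s
(Y(603 - 511, I) + (1117415 + v(335))) + 2417287 = ((1579 + (603 - 511)) + (1117415 + 335²)) + 2417287 = ((1579 + 92) + (1117415 + 112225)) + 2417287 = (1671 + 1229640) + 2417287 = 1231311 + 2417287 = 3648598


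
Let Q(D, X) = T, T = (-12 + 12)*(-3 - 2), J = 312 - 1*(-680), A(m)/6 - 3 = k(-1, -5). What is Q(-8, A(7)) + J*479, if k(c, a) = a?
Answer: 475168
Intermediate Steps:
A(m) = -12 (A(m) = 18 + 6*(-5) = 18 - 30 = -12)
J = 992 (J = 312 + 680 = 992)
T = 0 (T = 0*(-5) = 0)
Q(D, X) = 0
Q(-8, A(7)) + J*479 = 0 + 992*479 = 0 + 475168 = 475168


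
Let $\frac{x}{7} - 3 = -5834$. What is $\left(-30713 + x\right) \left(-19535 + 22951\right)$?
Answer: $-244346480$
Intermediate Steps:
$x = -40817$ ($x = 21 + 7 \left(-5834\right) = 21 - 40838 = -40817$)
$\left(-30713 + x\right) \left(-19535 + 22951\right) = \left(-30713 - 40817\right) \left(-19535 + 22951\right) = \left(-71530\right) 3416 = -244346480$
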